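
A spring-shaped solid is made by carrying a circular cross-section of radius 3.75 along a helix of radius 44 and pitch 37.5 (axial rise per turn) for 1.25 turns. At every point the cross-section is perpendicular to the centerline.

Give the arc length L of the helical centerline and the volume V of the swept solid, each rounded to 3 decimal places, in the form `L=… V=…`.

L=348.740 V=15406.854

2πR = 2π·44 = 276.460154
per-turn = √(276.460154² + 37.5²) = √(76430.2165 + 1406.25) = √77836.4665 = 278.991875
L = 1.25 × 278.991875 = 348.739844
V = π·3.75² × L = 44.178647 × 348.739844 = 15406.854361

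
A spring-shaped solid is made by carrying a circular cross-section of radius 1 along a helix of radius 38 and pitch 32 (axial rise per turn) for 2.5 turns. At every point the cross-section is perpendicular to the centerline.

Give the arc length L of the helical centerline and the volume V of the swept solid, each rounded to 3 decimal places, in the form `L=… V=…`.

2πR = 2π·38 = 238.761042
per-turn = √(238.761042² + 32²) = √(57006.8350 + 1024) = √58030.8350 = 240.895901
L = 2.5 × 240.895901 = 602.239752
V = π·1² × L = 3.141593 × 602.239752 = 1891.991981

L=602.240 V=1891.992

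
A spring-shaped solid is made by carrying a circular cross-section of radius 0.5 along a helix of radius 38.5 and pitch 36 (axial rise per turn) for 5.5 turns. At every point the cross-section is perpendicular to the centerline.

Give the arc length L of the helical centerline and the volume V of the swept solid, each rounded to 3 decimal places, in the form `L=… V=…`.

L=1345.117 V=1056.452

2πR = 2π·38.5 = 241.902634
per-turn = √(241.902634² + 36²) = √(58516.8845 + 1296) = √59812.8845 = 244.566728
L = 5.5 × 244.566728 = 1345.117005
V = π·0.5² × L = 0.785398 × 1345.117005 = 1056.452425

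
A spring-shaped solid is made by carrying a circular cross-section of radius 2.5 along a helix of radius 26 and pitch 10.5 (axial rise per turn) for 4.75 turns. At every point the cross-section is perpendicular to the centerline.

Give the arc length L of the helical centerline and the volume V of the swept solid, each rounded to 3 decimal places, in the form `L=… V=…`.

2πR = 2π·26 = 163.362818
per-turn = √(163.362818² + 10.5²) = √(26687.4103 + 110.25) = √26797.6603 = 163.699909
L = 4.75 × 163.699909 = 777.574569
V = π·2.5² × L = 19.634954 × 777.574569 = 15267.640962

L=777.575 V=15267.641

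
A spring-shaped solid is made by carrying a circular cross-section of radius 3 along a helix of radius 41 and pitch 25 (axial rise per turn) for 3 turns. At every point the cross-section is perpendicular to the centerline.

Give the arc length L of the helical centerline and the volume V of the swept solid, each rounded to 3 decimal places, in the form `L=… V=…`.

2πR = 2π·41 = 257.610598
per-turn = √(257.610598² + 25²) = √(66363.2200 + 625) = √66988.2200 = 258.820826
L = 3 × 258.820826 = 776.462478
V = π·3² × L = 28.274334 × 776.462478 = 21953.959354

L=776.462 V=21953.959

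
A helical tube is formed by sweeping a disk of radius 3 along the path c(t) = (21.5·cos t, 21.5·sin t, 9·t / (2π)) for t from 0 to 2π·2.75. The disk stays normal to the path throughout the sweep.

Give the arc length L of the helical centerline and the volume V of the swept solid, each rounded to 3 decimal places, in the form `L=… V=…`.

L=372.317 V=10527.012

2πR = 2π·21.5 = 135.088484
per-turn = √(135.088484² + 9²) = √(18248.8985 + 81) = √18329.8985 = 135.387956
L = 2.75 × 135.387956 = 372.316878
V = π·3² × L = 28.274334 × 372.316878 = 10527.011720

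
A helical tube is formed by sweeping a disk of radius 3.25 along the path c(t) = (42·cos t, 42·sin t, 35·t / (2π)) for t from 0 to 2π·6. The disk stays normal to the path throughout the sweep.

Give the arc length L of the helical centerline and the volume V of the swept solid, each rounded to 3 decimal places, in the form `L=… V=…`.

2πR = 2π·42 = 263.893783
per-turn = √(263.893783² + 35²) = √(69639.9287 + 1225) = √70864.9287 = 266.204674
L = 6 × 266.204674 = 1597.228046
V = π·3.25² × L = 33.183072 × 1597.228046 = 53000.933902

L=1597.228 V=53000.934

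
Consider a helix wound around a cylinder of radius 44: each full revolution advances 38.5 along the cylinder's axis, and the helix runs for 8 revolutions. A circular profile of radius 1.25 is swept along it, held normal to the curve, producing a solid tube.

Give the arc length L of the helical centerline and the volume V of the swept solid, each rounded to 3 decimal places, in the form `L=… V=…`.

L=2233.024 V=10961.333

2πR = 2π·44 = 276.460154
per-turn = √(276.460154² + 38.5²) = √(76430.2165 + 1482.25) = √77912.4665 = 279.128047
L = 8 × 279.128047 = 2233.024374
V = π·1.25² × L = 4.908739 × 2233.024374 = 10961.332763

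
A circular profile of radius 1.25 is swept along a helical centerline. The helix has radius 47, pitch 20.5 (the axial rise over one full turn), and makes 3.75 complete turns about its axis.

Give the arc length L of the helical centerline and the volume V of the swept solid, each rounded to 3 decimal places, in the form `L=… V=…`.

2πR = 2π·47 = 295.309709
per-turn = √(295.309709² + 20.5²) = √(87207.8245 + 420.25) = √87628.0745 = 296.020395
L = 3.75 × 296.020395 = 1110.076483
V = π·1.25² × L = 4.908739 × 1110.076483 = 5449.075192

L=1110.076 V=5449.075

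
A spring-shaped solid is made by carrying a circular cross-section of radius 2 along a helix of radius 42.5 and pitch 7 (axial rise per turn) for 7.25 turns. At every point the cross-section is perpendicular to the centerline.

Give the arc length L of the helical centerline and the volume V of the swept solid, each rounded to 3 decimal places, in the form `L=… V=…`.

2πR = 2π·42.5 = 267.035376
per-turn = √(267.035376² + 7²) = √(71307.8918 + 49) = √71356.8918 = 267.127108
L = 7.25 × 267.127108 = 1936.671533
V = π·2² × L = 12.566371 × 1936.671533 = 24336.932237

L=1936.672 V=24336.932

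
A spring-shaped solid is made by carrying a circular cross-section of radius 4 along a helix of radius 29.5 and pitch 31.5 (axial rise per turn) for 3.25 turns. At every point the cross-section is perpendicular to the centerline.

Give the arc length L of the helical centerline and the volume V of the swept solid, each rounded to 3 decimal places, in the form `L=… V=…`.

L=611.038 V=30714.097

2πR = 2π·29.5 = 185.353967
per-turn = √(185.353967² + 31.5²) = √(34356.0929 + 992.25) = √35348.3429 = 188.011550
L = 3.25 × 188.011550 = 611.037537
V = π·4² × L = 50.265482 × 611.037537 = 30714.096616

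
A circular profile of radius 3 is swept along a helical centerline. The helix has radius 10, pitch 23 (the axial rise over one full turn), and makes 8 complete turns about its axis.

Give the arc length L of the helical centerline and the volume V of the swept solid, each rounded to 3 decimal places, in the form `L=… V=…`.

2πR = 2π·10 = 62.831853
per-turn = √(62.831853² + 23²) = √(3947.8418 + 529) = √4476.8418 = 66.909205
L = 8 × 66.909205 = 535.273643
V = π·3² × L = 28.274334 × 535.273643 = 15134.505695

L=535.274 V=15134.506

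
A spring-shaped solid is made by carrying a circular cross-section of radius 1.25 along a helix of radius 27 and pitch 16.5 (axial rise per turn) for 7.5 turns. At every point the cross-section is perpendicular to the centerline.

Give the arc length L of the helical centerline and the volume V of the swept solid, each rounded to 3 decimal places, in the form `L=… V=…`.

L=1278.349 V=6275.081

2πR = 2π·27 = 169.646003
per-turn = √(169.646003² + 16.5²) = √(28779.7664 + 272.25) = √29052.0164 = 170.446521
L = 7.5 × 170.446521 = 1278.348906
V = π·1.25² × L = 4.908739 × 1278.348906 = 6275.080516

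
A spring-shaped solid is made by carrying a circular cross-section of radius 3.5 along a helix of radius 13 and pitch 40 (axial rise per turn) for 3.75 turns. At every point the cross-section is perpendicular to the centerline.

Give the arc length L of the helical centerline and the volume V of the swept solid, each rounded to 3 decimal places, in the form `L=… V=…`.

L=341.061 V=13125.584

2πR = 2π·13 = 81.681409
per-turn = √(81.681409² + 40²) = √(6671.8526 + 1600) = √8271.8526 = 90.949726
L = 3.75 × 90.949726 = 341.061471
V = π·3.5² × L = 38.484510 × 341.061471 = 13125.583584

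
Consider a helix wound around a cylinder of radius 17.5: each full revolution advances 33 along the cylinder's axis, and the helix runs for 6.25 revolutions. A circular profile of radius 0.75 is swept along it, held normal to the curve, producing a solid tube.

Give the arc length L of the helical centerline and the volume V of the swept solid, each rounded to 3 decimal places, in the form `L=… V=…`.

2πR = 2π·17.5 = 109.955743
per-turn = √(109.955743² + 33²) = √(12090.2654 + 1089) = √13179.2654 = 114.800982
L = 6.25 × 114.800982 = 717.506135
V = π·0.75² × L = 1.767146 × 717.506135 = 1267.938002

L=717.506 V=1267.938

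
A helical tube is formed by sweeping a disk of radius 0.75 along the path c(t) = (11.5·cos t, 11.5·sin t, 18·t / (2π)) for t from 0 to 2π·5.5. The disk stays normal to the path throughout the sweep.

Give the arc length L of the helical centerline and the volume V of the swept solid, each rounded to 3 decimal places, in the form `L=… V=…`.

L=409.557 V=723.747

2πR = 2π·11.5 = 72.256631
per-turn = √(72.256631² + 18²) = √(5221.0207 + 324) = √5545.0207 = 74.464896
L = 5.5 × 74.464896 = 409.556928
V = π·0.75² × L = 1.767146 × 409.556928 = 723.746832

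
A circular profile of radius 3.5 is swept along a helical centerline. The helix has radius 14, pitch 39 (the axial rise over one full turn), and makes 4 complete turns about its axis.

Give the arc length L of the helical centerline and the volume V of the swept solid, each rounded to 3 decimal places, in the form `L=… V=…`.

2πR = 2π·14 = 87.964594
per-turn = √(87.964594² + 39²) = √(7737.7699 + 1521) = √9258.7699 = 96.222502
L = 4 × 96.222502 = 384.890007
V = π·3.5² × L = 38.484510 × 384.890007 = 14812.303332

L=384.890 V=14812.303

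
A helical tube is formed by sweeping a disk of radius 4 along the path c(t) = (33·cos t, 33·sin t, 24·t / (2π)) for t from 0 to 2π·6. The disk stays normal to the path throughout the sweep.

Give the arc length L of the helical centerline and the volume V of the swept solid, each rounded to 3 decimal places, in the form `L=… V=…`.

2πR = 2π·33 = 207.345115
per-turn = √(207.345115² + 24²) = √(42991.9968 + 576) = √43567.9968 = 208.729482
L = 6 × 208.729482 = 1252.376894
V = π·4² × L = 50.265482 × 1252.376894 = 62951.328778

L=1252.377 V=62951.329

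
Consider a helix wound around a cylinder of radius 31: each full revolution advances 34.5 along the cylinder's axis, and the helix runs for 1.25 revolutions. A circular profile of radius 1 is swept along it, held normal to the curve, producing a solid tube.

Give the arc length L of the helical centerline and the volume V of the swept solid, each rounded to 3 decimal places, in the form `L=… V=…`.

L=247.263 V=776.800

2πR = 2π·31 = 194.778745
per-turn = √(194.778745² + 34.5²) = √(37938.7593 + 1190.25) = √39129.0093 = 197.810539
L = 1.25 × 197.810539 = 247.263174
V = π·1² × L = 3.141593 × 247.263174 = 776.800170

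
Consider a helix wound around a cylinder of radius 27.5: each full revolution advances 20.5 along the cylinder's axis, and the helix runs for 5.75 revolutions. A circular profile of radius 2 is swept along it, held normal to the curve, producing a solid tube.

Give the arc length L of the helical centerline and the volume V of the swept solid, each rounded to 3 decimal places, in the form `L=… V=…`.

2πR = 2π·27.5 = 172.787596
per-turn = √(172.787596² + 20.5²) = √(29855.5533 + 420.25) = √30275.8033 = 173.999435
L = 5.75 × 173.999435 = 1000.496750
V = π·2² × L = 12.566371 × 1000.496750 = 12572.612961

L=1000.497 V=12572.613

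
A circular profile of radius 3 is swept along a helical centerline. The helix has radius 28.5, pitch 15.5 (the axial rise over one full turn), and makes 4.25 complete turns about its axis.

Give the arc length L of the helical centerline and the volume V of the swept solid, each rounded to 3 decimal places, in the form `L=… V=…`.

L=763.897 V=21598.665

2πR = 2π·28.5 = 179.070781
per-turn = √(179.070781² + 15.5²) = √(32066.3447 + 240.25) = √32306.5947 = 179.740354
L = 4.25 × 179.740354 = 763.896503
V = π·3² × L = 28.274334 × 763.896503 = 21598.664767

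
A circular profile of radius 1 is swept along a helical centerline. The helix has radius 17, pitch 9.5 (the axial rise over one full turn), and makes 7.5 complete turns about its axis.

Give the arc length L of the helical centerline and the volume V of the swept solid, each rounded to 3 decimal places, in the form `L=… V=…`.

L=804.268 V=2526.684

2πR = 2π·17 = 106.814150
per-turn = √(106.814150² + 9.5²) = √(11409.2627 + 90.25) = √11499.5127 = 107.235781
L = 7.5 × 107.235781 = 804.268356
V = π·1² × L = 3.141593 × 804.268356 = 2526.683559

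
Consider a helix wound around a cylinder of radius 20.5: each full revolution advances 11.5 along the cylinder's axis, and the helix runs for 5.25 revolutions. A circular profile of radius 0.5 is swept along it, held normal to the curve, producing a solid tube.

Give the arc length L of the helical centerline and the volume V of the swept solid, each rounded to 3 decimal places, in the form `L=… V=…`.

2πR = 2π·20.5 = 128.805299
per-turn = √(128.805299² + 11.5²) = √(16590.8050 + 132.25) = √16723.0550 = 129.317652
L = 5.25 × 129.317652 = 678.917671
V = π·0.5² × L = 0.785398 × 678.917671 = 533.220692

L=678.918 V=533.221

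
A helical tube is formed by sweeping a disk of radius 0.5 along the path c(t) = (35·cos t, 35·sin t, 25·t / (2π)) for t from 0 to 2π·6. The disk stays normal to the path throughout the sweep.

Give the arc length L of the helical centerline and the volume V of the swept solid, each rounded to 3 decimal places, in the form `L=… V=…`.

L=1327.968 V=1042.983

2πR = 2π·35 = 219.911486
per-turn = √(219.911486² + 25²) = √(48361.0616 + 625) = √48986.0616 = 221.327950
L = 6 × 221.327950 = 1327.967702
V = π·0.5² × L = 0.785398 × 1327.967702 = 1042.983394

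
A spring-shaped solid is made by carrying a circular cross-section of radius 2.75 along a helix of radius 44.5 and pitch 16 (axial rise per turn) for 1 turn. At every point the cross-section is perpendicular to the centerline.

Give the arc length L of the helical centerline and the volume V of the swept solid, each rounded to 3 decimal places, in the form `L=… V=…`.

2πR = 2π·44.5 = 279.601746
per-turn = √(279.601746² + 16²) = √(78177.1365 + 256) = √78433.1365 = 280.059166
L = 1 × 280.059166 = 280.059166
V = π·2.75² × L = 23.758294 × 280.059166 = 6653.728127

L=280.059 V=6653.728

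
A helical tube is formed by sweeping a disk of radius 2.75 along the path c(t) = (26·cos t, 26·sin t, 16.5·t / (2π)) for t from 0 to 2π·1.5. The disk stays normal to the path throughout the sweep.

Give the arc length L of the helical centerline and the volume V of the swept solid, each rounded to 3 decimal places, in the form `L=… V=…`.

L=246.291 V=5851.453

2πR = 2π·26 = 163.362818
per-turn = √(163.362818² + 16.5²) = √(26687.4103 + 272.25) = √26959.6603 = 164.193972
L = 1.5 × 164.193972 = 246.290957
V = π·2.75² × L = 23.758294 × 246.290957 = 5851.453083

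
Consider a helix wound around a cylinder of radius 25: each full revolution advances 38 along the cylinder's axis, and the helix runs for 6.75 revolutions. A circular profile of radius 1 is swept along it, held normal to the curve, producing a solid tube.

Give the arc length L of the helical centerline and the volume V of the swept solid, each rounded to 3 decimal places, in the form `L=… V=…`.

2πR = 2π·25 = 157.079633
per-turn = √(157.079633² + 38²) = √(24674.0110 + 1444) = √26118.0110 = 161.610677
L = 6.75 × 161.610677 = 1090.872071
V = π·1² × L = 3.141593 × 1090.872071 = 3427.075686

L=1090.872 V=3427.076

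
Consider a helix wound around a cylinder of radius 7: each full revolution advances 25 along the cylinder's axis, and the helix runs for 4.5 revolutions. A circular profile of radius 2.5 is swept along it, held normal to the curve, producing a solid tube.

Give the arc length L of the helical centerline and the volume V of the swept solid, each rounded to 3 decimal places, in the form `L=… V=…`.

2πR = 2π·7 = 43.982297
per-turn = √(43.982297² + 25²) = √(1934.4425 + 625) = √2559.4425 = 50.590933
L = 4.5 × 50.590933 = 227.659197
V = π·2.5² × L = 19.634954 × 227.659197 = 4470.077875

L=227.659 V=4470.078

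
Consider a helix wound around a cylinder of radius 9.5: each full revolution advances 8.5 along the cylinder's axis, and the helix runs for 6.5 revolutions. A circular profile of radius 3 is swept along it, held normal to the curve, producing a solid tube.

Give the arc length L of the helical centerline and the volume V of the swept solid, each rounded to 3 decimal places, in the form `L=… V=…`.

2πR = 2π·9.5 = 59.690260
per-turn = √(59.690260² + 8.5²) = √(3562.9272 + 72.25) = √3635.1772 = 60.292431
L = 6.5 × 60.292431 = 391.900799
V = π·3² × L = 28.274334 × 391.900799 = 11080.734039

L=391.901 V=11080.734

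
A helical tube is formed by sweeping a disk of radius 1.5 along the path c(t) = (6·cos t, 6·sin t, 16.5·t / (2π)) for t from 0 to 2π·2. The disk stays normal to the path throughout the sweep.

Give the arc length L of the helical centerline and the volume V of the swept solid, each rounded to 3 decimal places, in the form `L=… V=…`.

2πR = 2π·6 = 37.699112
per-turn = √(37.699112² + 16.5²) = √(1421.2230 + 272.25) = √1693.4730 = 41.151829
L = 2 × 41.151829 = 82.303658
V = π·1.5² × L = 7.068583 × 82.303658 = 581.770277

L=82.304 V=581.770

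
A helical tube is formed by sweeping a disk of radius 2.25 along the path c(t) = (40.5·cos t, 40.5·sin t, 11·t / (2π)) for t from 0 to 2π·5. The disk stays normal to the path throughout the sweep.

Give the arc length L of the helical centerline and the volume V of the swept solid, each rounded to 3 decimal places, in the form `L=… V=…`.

L=1273.533 V=20254.671

2πR = 2π·40.5 = 254.469005
per-turn = √(254.469005² + 11²) = √(64754.4745 + 121) = √64875.4745 = 254.706644
L = 5 × 254.706644 = 1273.533220
V = π·2.25² × L = 15.904313 × 1273.533220 = 20254.670700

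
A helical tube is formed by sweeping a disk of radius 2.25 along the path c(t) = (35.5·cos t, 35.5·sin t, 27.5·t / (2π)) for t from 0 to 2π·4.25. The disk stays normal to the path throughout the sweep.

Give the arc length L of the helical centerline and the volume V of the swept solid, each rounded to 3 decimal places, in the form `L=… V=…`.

2πR = 2π·35.5 = 223.053078
per-turn = √(223.053078² + 27.5²) = √(49752.6758 + 756.25) = √50508.9258 = 224.741909
L = 4.25 × 224.741909 = 955.153114
V = π·2.25² × L = 15.904313 × 955.153114 = 15191.053912

L=955.153 V=15191.054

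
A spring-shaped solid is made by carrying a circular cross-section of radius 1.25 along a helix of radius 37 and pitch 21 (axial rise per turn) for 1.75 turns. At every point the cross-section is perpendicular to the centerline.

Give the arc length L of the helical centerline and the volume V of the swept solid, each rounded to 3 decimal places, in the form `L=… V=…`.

2πR = 2π·37 = 232.477856
per-turn = √(232.477856² + 21²) = √(54045.9537 + 441) = √54486.9537 = 233.424407
L = 1.75 × 233.424407 = 408.492712
V = π·1.25² × L = 4.908739 × 408.492712 = 2005.183911

L=408.493 V=2005.184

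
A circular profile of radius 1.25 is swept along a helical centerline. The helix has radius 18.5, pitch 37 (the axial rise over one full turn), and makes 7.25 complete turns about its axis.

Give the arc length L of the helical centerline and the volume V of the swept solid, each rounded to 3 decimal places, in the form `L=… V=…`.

L=884.396 V=4341.267

2πR = 2π·18.5 = 116.238928
per-turn = √(116.238928² + 37²) = √(13511.4884 + 1369) = √14880.4884 = 121.985607
L = 7.25 × 121.985607 = 884.395654
V = π·1.25² × L = 4.908739 × 884.395654 = 4341.267015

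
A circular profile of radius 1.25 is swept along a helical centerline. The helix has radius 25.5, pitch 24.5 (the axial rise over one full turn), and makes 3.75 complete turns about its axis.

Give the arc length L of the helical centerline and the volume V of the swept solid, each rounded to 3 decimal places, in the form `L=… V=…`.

L=607.813 V=2983.597

2πR = 2π·25.5 = 160.221225
per-turn = √(160.221225² + 24.5²) = √(25670.8410 + 600.25) = √26271.0910 = 162.083593
L = 3.75 × 162.083593 = 607.813473
V = π·1.25² × L = 4.908739 × 607.813473 = 2983.597408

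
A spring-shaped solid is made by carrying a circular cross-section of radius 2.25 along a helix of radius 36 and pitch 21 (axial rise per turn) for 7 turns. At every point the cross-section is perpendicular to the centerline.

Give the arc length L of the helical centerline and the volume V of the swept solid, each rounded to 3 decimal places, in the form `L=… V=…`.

L=1590.172 V=25290.590

2πR = 2π·36 = 226.194671
per-turn = √(226.194671² + 21²) = √(51164.0292 + 441) = √51605.0292 = 227.167404
L = 7 × 227.167404 = 1590.171825
V = π·2.25² × L = 15.904313 × 1590.171825 = 25290.590117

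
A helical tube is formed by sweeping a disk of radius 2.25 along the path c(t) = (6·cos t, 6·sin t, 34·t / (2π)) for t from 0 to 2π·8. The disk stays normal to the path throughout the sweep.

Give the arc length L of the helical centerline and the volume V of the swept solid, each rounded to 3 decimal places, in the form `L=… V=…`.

L=406.131 V=6459.232

2πR = 2π·6 = 37.699112
per-turn = √(37.699112² + 34²) = √(1421.2230 + 1156) = √2577.2230 = 50.766357
L = 8 × 50.766357 = 406.130858
V = π·2.25² × L = 15.904313 × 406.130858 = 6459.232214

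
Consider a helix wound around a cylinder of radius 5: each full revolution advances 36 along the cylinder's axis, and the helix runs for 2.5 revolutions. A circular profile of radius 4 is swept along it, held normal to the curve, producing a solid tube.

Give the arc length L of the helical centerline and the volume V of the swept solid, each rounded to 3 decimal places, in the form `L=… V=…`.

2πR = 2π·5 = 31.415927
per-turn = √(31.415927² + 36²) = √(986.9604 + 1296) = √2282.9604 = 47.780335
L = 2.5 × 47.780335 = 119.450838
V = π·4² × L = 50.265482 × 119.450838 = 6004.254013

L=119.451 V=6004.254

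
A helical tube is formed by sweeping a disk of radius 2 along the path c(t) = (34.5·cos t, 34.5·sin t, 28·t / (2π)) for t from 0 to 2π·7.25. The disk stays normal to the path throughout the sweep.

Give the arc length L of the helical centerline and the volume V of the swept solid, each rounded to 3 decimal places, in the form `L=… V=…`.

L=1584.638 V=19913.150

2πR = 2π·34.5 = 216.769893
per-turn = √(216.769893² + 28²) = √(46989.1866 + 784) = √47773.1866 = 218.570782
L = 7.25 × 218.570782 = 1584.638166
V = π·2² × L = 12.566371 × 1584.638166 = 19913.150488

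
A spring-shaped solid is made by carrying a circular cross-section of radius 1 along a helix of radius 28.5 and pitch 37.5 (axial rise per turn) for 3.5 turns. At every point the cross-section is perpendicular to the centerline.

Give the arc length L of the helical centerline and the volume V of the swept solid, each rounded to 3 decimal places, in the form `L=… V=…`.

L=640.343 V=2011.697

2πR = 2π·28.5 = 179.070781
per-turn = √(179.070781² + 37.5²) = √(32066.3447 + 1406.25) = √33472.5947 = 182.955171
L = 3.5 × 182.955171 = 640.343099
V = π·1² × L = 3.141593 × 640.343099 = 2011.697177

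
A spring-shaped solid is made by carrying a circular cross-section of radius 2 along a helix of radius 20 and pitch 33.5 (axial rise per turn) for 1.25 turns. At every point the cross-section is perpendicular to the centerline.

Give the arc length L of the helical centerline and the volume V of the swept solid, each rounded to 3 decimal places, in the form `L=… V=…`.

2πR = 2π·20 = 125.663706
per-turn = √(125.663706² + 33.5²) = √(15791.3670 + 1122.25) = √16913.6170 = 130.052363
L = 1.25 × 130.052363 = 162.565453
V = π·2² × L = 12.566371 × 162.565453 = 2042.857736

L=162.565 V=2042.858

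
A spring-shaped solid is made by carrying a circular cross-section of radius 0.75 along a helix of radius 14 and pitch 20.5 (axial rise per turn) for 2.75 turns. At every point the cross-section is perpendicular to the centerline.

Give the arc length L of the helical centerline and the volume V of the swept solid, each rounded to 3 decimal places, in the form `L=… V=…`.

L=248.385 V=438.932

2πR = 2π·14 = 87.964594
per-turn = √(87.964594² + 20.5²) = √(7737.7699 + 420.25) = √8158.0199 = 90.321757
L = 2.75 × 90.321757 = 248.384833
V = π·0.75² × L = 1.767146 × 248.384833 = 438.932231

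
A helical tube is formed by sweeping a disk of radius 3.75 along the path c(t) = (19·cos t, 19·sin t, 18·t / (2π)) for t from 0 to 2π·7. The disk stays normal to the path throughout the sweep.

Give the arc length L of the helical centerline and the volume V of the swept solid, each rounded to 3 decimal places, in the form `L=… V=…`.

L=845.109 V=37335.785

2πR = 2π·19 = 119.380521
per-turn = √(119.380521² + 18²) = √(14251.7088 + 324) = √14575.7088 = 120.729900
L = 7 × 120.729900 = 845.109300
V = π·3.75² × L = 44.178647 × 845.109300 = 37335.785182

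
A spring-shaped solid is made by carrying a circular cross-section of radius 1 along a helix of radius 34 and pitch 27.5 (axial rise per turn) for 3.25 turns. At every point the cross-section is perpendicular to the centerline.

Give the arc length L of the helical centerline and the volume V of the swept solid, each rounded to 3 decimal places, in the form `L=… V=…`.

L=700.021 V=2199.180

2πR = 2π·34 = 213.628300
per-turn = √(213.628300² + 27.5²) = √(45637.0508 + 756.25) = √46393.3008 = 215.391041
L = 3.25 × 215.391041 = 700.020885
V = π·1² × L = 3.141593 × 700.020885 = 2199.180469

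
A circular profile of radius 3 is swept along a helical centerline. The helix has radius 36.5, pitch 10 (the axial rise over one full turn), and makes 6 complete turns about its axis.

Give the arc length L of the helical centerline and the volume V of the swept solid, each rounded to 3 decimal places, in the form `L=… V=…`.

L=1377.325 V=38942.949

2πR = 2π·36.5 = 229.336264
per-turn = √(229.336264² + 10²) = √(52595.1219 + 100) = √52695.1219 = 229.554181
L = 6 × 229.554181 = 1377.325084
V = π·3² × L = 28.274334 × 1377.325084 = 38942.949286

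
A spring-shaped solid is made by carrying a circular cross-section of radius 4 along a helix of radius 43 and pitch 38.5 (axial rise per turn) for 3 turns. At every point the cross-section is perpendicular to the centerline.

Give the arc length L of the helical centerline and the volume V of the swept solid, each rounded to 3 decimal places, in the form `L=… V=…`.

2πR = 2π·43 = 270.176968
per-turn = √(270.176968² + 38.5²) = √(72995.5942 + 1482.25) = √74477.8442 = 272.906292
L = 3 × 272.906292 = 818.718876
V = π·4² × L = 50.265482 × 818.718876 = 41153.299282

L=818.719 V=41153.299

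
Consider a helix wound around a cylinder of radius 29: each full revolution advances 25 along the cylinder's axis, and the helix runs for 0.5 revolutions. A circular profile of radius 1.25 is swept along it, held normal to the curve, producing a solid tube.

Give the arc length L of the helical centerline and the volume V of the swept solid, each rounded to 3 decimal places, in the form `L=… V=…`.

L=91.960 V=451.406

2πR = 2π·29 = 182.212374
per-turn = √(182.212374² + 25²) = √(33201.3492 + 625) = √33826.3492 = 183.919410
L = 0.5 × 183.919410 = 91.959705
V = π·1.25² × L = 4.908739 × 91.959705 = 451.406145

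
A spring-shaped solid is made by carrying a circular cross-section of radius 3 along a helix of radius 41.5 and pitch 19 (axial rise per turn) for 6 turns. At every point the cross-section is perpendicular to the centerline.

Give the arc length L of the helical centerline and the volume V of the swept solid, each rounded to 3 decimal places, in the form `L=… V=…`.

2πR = 2π·41.5 = 260.752190
per-turn = √(260.752190² + 19²) = √(67991.7047 + 361) = √68352.7047 = 261.443502
L = 6 × 261.443502 = 1568.661012
V = π·3² × L = 28.274334 × 1568.661012 = 44352.845195

L=1568.661 V=44352.845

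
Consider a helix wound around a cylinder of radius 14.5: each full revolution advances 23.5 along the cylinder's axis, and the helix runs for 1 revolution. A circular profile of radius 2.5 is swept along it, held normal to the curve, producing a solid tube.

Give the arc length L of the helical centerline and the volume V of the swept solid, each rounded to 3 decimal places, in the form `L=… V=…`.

L=94.088 V=1847.417

2πR = 2π·14.5 = 91.106187
per-turn = √(91.106187² + 23.5²) = √(8300.3373 + 552.25) = √8852.5873 = 94.088189
L = 1 × 94.088189 = 94.088189
V = π·2.5² × L = 19.634954 × 94.088189 = 1847.417270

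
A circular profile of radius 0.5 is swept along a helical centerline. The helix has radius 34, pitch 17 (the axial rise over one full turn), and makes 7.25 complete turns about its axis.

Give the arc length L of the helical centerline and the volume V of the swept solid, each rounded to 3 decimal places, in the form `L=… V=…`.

2πR = 2π·34 = 213.628300
per-turn = √(213.628300² + 17²) = √(45637.0508 + 289) = √45926.0508 = 214.303641
L = 7.25 × 214.303641 = 1553.701401
V = π·0.5² × L = 0.785398 × 1553.701401 = 1220.274227

L=1553.701 V=1220.274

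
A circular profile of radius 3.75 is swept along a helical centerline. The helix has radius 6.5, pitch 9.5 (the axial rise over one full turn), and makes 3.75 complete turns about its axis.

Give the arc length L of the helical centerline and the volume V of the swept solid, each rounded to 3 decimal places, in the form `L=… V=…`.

2πR = 2π·6.5 = 40.840704
per-turn = √(40.840704² + 9.5²) = √(1667.9631 + 90.25) = √1758.2131 = 41.931052
L = 3.75 × 41.931052 = 157.241446
V = π·3.75² × L = 44.178647 × 157.241446 = 6946.714287

L=157.241 V=6946.714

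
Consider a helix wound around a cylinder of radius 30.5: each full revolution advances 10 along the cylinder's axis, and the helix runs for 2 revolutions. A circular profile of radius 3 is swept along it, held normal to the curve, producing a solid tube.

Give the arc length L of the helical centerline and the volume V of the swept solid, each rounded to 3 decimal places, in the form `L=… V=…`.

2πR = 2π·30.5 = 191.637152
per-turn = √(191.637152² + 10²) = √(36724.7980 + 100) = √36824.7980 = 191.897884
L = 2 × 191.897884 = 383.795768
V = π·3² × L = 28.274334 × 383.795768 = 10851.569701

L=383.796 V=10851.570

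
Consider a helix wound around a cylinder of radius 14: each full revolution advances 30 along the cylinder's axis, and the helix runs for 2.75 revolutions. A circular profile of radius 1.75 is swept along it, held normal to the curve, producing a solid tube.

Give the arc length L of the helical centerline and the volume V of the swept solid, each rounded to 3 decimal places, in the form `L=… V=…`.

2πR = 2π·14 = 87.964594
per-turn = √(87.964594² + 30²) = √(7737.7699 + 900) = √8637.7699 = 92.939603
L = 2.75 × 92.939603 = 255.583909
V = π·1.75² × L = 9.621128 × 255.583909 = 2459.005375

L=255.584 V=2459.005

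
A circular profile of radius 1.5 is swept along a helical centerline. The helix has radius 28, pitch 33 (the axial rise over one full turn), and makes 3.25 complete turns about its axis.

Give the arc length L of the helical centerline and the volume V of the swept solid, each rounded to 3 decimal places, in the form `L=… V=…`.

2πR = 2π·28 = 175.929189
per-turn = √(175.929189² + 33²) = √(30951.0794 + 1089) = √32040.0794 = 178.997428
L = 3.25 × 178.997428 = 581.741643
V = π·1.5² × L = 7.068583 × 581.741643 = 4112.089359

L=581.742 V=4112.089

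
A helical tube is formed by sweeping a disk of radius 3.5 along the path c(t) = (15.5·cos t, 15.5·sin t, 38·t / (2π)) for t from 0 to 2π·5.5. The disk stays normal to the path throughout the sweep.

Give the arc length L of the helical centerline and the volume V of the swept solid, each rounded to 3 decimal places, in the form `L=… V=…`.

L=574.972 V=22127.518

2πR = 2π·15.5 = 97.389372
per-turn = √(97.389372² + 38²) = √(9484.6898 + 1444) = √10928.6898 = 104.540374
L = 5.5 × 104.540374 = 574.972058
V = π·3.5² × L = 38.484510 × 574.972058 = 22127.517915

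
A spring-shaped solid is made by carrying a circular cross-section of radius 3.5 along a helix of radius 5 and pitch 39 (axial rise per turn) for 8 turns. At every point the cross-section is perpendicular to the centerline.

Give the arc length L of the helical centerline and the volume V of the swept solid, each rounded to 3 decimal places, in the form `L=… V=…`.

2πR = 2π·5 = 31.415927
per-turn = √(31.415927² + 39²) = √(986.9604 + 1521) = √2507.9604 = 50.079541
L = 8 × 50.079541 = 400.636329
V = π·3.5² × L = 38.484510 × 400.636329 = 15418.292815

L=400.636 V=15418.293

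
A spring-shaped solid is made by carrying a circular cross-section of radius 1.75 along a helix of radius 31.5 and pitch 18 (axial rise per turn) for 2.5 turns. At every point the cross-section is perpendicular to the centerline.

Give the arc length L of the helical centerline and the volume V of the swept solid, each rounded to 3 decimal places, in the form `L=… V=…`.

L=496.843 V=4780.189

2πR = 2π·31.5 = 197.920337
per-turn = √(197.920337² + 18²) = √(39172.4599 + 324) = √39496.4599 = 198.737163
L = 2.5 × 198.737163 = 496.842907
V = π·1.75² × L = 9.621128 × 496.842907 = 4780.188956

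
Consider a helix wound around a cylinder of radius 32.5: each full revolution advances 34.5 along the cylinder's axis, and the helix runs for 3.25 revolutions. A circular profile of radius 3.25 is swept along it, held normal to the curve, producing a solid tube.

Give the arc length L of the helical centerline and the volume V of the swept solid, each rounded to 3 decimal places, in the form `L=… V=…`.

L=673.067 V=22334.415

2πR = 2π·32.5 = 204.203522
per-turn = √(204.203522² + 34.5²) = √(41699.0786 + 1190.25) = √42889.3286 = 207.097389
L = 3.25 × 207.097389 = 673.066515
V = π·3.25² × L = 33.183072 × 673.066515 = 22334.414891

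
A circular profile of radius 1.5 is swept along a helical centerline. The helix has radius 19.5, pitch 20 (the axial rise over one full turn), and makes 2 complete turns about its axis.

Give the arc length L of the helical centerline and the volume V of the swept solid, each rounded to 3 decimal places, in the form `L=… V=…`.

L=248.287 V=1755.041

2πR = 2π·19.5 = 122.522113
per-turn = √(122.522113² + 20²) = √(15011.6683 + 400) = √15411.6683 = 124.143740
L = 2 × 124.143740 = 248.287481
V = π·1.5² × L = 7.068583 × 248.287481 = 1755.040784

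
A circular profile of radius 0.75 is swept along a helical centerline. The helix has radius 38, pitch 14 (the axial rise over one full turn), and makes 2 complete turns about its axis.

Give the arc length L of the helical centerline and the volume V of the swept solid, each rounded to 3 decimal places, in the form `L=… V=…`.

L=478.342 V=845.301

2πR = 2π·38 = 238.761042
per-turn = √(238.761042² + 14²) = √(57006.8350 + 196) = √57202.8350 = 239.171142
L = 2 × 239.171142 = 478.342283
V = π·0.75² × L = 1.767146 × 478.342283 = 845.300589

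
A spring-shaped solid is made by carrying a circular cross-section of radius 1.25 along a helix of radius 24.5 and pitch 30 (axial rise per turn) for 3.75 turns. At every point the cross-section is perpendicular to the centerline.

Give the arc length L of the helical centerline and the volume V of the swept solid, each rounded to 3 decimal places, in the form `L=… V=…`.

L=588.128 V=2886.965

2πR = 2π·24.5 = 153.938040
per-turn = √(153.938040² + 30²) = √(23696.9202 + 900) = √24596.9202 = 156.834053
L = 3.75 × 156.834053 = 588.127699
V = π·1.25² × L = 4.908739 × 588.127699 = 2886.965089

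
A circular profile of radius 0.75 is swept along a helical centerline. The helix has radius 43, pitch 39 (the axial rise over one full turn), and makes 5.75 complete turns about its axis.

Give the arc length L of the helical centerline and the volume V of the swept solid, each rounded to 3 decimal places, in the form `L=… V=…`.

L=1569.619 V=2773.746

2πR = 2π·43 = 270.176968
per-turn = √(270.176968² + 39²) = √(72995.5942 + 1521) = √74516.5942 = 272.977278
L = 5.75 × 272.977278 = 1569.619347
V = π·0.75² × L = 1.767146 × 1569.619347 = 2773.746343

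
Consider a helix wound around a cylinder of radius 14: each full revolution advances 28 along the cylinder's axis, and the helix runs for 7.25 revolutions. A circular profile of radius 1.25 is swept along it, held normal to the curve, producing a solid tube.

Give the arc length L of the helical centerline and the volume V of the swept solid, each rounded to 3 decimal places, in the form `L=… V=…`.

2πR = 2π·14 = 87.964594
per-turn = √(87.964594² + 28²) = √(7737.7699 + 784) = √8521.7699 = 92.313433
L = 7.25 × 92.313433 = 669.272387
V = π·1.25² × L = 4.908739 × 669.272387 = 3285.283146

L=669.272 V=3285.283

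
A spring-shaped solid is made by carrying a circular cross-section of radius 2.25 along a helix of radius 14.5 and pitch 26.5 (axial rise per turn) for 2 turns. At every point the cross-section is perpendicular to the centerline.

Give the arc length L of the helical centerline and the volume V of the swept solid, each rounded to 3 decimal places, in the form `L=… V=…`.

2πR = 2π·14.5 = 91.106187
per-turn = √(91.106187² + 26.5²) = √(8300.3373 + 702.25) = √9002.5873 = 94.881965
L = 2 × 94.881965 = 189.763930
V = π·2.25² × L = 15.904313 × 189.763930 = 3018.064906

L=189.764 V=3018.065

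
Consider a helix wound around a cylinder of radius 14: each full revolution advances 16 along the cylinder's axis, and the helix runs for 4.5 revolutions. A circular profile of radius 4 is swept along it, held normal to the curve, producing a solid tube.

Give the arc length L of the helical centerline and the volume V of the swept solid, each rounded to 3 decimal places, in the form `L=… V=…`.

2πR = 2π·14 = 87.964594
per-turn = √(87.964594² + 16²) = √(7737.7699 + 256) = √7993.7699 = 89.407885
L = 4.5 × 89.407885 = 402.335481
V = π·4² × L = 50.265482 × 402.335481 = 20223.587075

L=402.335 V=20223.587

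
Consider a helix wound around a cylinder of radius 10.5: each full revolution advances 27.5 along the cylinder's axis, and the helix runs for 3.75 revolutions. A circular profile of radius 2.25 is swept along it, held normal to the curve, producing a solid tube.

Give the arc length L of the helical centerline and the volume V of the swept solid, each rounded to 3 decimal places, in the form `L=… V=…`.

2πR = 2π·10.5 = 65.973446
per-turn = √(65.973446² + 27.5²) = √(4352.4955 + 756.25) = √5108.7455 = 71.475489
L = 3.75 × 71.475489 = 268.033084
V = π·2.25² × L = 15.904313 × 268.033084 = 4262.882013

L=268.033 V=4262.882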